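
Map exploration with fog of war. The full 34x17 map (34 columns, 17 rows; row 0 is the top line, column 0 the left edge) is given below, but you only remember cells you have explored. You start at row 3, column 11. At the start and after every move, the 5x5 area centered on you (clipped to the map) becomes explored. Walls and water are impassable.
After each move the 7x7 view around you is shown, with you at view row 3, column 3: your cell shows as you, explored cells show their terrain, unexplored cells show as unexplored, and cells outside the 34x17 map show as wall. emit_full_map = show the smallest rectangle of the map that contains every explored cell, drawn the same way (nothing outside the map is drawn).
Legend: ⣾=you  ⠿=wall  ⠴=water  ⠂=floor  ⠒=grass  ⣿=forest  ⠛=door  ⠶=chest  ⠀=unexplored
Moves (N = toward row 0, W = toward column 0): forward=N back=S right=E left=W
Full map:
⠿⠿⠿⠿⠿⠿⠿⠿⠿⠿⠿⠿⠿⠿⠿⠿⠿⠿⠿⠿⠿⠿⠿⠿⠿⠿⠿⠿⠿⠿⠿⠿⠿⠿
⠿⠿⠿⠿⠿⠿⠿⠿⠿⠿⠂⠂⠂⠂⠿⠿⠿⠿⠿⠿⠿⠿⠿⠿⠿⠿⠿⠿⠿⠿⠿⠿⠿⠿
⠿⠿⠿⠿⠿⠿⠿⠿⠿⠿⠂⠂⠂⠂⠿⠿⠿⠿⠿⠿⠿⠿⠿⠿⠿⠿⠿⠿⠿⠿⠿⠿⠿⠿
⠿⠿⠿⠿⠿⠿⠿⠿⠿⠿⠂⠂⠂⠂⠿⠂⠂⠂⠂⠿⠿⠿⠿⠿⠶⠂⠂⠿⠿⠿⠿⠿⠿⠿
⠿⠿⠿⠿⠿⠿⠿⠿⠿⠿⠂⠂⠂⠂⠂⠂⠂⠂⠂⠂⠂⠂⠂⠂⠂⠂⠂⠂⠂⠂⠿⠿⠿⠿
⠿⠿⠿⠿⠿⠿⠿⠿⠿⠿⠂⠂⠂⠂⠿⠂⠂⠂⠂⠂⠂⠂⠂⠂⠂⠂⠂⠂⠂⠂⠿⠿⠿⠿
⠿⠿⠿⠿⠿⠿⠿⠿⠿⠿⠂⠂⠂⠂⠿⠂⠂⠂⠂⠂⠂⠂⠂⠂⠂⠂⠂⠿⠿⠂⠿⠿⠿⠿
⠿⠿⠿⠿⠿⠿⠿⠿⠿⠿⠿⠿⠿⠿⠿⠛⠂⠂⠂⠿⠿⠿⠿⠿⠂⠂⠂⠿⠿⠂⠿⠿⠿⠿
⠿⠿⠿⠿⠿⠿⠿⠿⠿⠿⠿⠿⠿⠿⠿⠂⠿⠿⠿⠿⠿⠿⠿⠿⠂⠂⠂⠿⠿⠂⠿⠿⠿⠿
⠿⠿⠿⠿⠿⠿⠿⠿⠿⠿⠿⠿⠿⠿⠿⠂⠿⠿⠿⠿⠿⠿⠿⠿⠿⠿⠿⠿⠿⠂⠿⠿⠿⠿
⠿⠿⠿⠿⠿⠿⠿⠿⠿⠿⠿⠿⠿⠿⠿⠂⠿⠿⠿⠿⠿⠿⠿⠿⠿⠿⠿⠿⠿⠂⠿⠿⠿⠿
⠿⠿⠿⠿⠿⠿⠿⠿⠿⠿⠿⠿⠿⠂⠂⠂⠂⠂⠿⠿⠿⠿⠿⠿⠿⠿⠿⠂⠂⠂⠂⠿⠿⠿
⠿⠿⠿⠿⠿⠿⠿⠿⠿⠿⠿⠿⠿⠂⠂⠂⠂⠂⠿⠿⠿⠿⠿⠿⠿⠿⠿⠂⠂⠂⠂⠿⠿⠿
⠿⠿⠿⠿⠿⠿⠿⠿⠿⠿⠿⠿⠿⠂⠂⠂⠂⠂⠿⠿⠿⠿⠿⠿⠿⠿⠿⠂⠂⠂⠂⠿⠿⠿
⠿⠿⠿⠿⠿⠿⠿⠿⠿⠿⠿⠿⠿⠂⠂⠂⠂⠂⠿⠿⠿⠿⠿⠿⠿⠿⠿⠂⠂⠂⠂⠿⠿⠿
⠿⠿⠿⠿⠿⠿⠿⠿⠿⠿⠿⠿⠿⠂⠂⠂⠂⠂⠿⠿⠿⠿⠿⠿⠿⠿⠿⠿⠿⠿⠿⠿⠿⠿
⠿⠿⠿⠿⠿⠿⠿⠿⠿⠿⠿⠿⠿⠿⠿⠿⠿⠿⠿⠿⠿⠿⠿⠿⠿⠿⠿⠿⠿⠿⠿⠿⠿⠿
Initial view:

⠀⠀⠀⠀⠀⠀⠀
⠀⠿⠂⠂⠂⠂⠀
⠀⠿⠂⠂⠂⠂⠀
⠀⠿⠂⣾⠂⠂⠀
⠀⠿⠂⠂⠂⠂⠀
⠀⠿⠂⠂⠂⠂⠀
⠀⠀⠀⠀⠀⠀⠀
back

⠀⠿⠂⠂⠂⠂⠀
⠀⠿⠂⠂⠂⠂⠀
⠀⠿⠂⠂⠂⠂⠀
⠀⠿⠂⣾⠂⠂⠀
⠀⠿⠂⠂⠂⠂⠀
⠀⠿⠂⠂⠂⠂⠀
⠀⠀⠀⠀⠀⠀⠀

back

⠀⠿⠂⠂⠂⠂⠀
⠀⠿⠂⠂⠂⠂⠀
⠀⠿⠂⠂⠂⠂⠀
⠀⠿⠂⣾⠂⠂⠀
⠀⠿⠂⠂⠂⠂⠀
⠀⠿⠿⠿⠿⠿⠀
⠀⠀⠀⠀⠀⠀⠀

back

⠀⠿⠂⠂⠂⠂⠀
⠀⠿⠂⠂⠂⠂⠀
⠀⠿⠂⠂⠂⠂⠀
⠀⠿⠂⣾⠂⠂⠀
⠀⠿⠿⠿⠿⠿⠀
⠀⠿⠿⠿⠿⠿⠀
⠀⠀⠀⠀⠀⠀⠀

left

⠀⠀⠿⠂⠂⠂⠂
⠀⠿⠿⠂⠂⠂⠂
⠀⠿⠿⠂⠂⠂⠂
⠀⠿⠿⣾⠂⠂⠂
⠀⠿⠿⠿⠿⠿⠿
⠀⠿⠿⠿⠿⠿⠿
⠀⠀⠀⠀⠀⠀⠀

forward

⠀⠀⠿⠂⠂⠂⠂
⠀⠿⠿⠂⠂⠂⠂
⠀⠿⠿⠂⠂⠂⠂
⠀⠿⠿⣾⠂⠂⠂
⠀⠿⠿⠂⠂⠂⠂
⠀⠿⠿⠿⠿⠿⠿
⠀⠿⠿⠿⠿⠿⠿

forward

⠀⠀⠿⠂⠂⠂⠂
⠀⠿⠿⠂⠂⠂⠂
⠀⠿⠿⠂⠂⠂⠂
⠀⠿⠿⣾⠂⠂⠂
⠀⠿⠿⠂⠂⠂⠂
⠀⠿⠿⠂⠂⠂⠂
⠀⠿⠿⠿⠿⠿⠿

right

⠀⠿⠂⠂⠂⠂⠀
⠿⠿⠂⠂⠂⠂⠀
⠿⠿⠂⠂⠂⠂⠀
⠿⠿⠂⣾⠂⠂⠀
⠿⠿⠂⠂⠂⠂⠀
⠿⠿⠂⠂⠂⠂⠀
⠿⠿⠿⠿⠿⠿⠀

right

⠿⠂⠂⠂⠂⠀⠀
⠿⠂⠂⠂⠂⠿⠀
⠿⠂⠂⠂⠂⠿⠀
⠿⠂⠂⣾⠂⠂⠀
⠿⠂⠂⠂⠂⠿⠀
⠿⠂⠂⠂⠂⠿⠀
⠿⠿⠿⠿⠿⠀⠀

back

⠿⠂⠂⠂⠂⠿⠀
⠿⠂⠂⠂⠂⠿⠀
⠿⠂⠂⠂⠂⠂⠀
⠿⠂⠂⣾⠂⠿⠀
⠿⠂⠂⠂⠂⠿⠀
⠿⠿⠿⠿⠿⠿⠀
⠿⠿⠿⠿⠿⠀⠀

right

⠂⠂⠂⠂⠿⠀⠀
⠂⠂⠂⠂⠿⠂⠀
⠂⠂⠂⠂⠂⠂⠀
⠂⠂⠂⣾⠿⠂⠀
⠂⠂⠂⠂⠿⠂⠀
⠿⠿⠿⠿⠿⠛⠀
⠿⠿⠿⠿⠀⠀⠀

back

⠂⠂⠂⠂⠿⠂⠀
⠂⠂⠂⠂⠂⠂⠀
⠂⠂⠂⠂⠿⠂⠀
⠂⠂⠂⣾⠿⠂⠀
⠿⠿⠿⠿⠿⠛⠀
⠿⠿⠿⠿⠿⠂⠀
⠀⠀⠀⠀⠀⠀⠀

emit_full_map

⠀⠿⠂⠂⠂⠂⠀⠀
⠿⠿⠂⠂⠂⠂⠿⠀
⠿⠿⠂⠂⠂⠂⠿⠂
⠿⠿⠂⠂⠂⠂⠂⠂
⠿⠿⠂⠂⠂⠂⠿⠂
⠿⠿⠂⠂⠂⣾⠿⠂
⠿⠿⠿⠿⠿⠿⠿⠛
⠿⠿⠿⠿⠿⠿⠿⠂

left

⠿⠂⠂⠂⠂⠿⠂
⠿⠂⠂⠂⠂⠂⠂
⠿⠂⠂⠂⠂⠿⠂
⠿⠂⠂⣾⠂⠿⠂
⠿⠿⠿⠿⠿⠿⠛
⠿⠿⠿⠿⠿⠿⠂
⠀⠀⠀⠀⠀⠀⠀

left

⠿⠿⠂⠂⠂⠂⠿
⠿⠿⠂⠂⠂⠂⠂
⠿⠿⠂⠂⠂⠂⠿
⠿⠿⠂⣾⠂⠂⠿
⠿⠿⠿⠿⠿⠿⠿
⠿⠿⠿⠿⠿⠿⠿
⠀⠀⠀⠀⠀⠀⠀

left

⠀⠿⠿⠂⠂⠂⠂
⠀⠿⠿⠂⠂⠂⠂
⠀⠿⠿⠂⠂⠂⠂
⠀⠿⠿⣾⠂⠂⠂
⠀⠿⠿⠿⠿⠿⠿
⠀⠿⠿⠿⠿⠿⠿
⠀⠀⠀⠀⠀⠀⠀

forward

⠀⠿⠿⠂⠂⠂⠂
⠀⠿⠿⠂⠂⠂⠂
⠀⠿⠿⠂⠂⠂⠂
⠀⠿⠿⣾⠂⠂⠂
⠀⠿⠿⠂⠂⠂⠂
⠀⠿⠿⠿⠿⠿⠿
⠀⠿⠿⠿⠿⠿⠿

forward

⠀⠀⠿⠂⠂⠂⠂
⠀⠿⠿⠂⠂⠂⠂
⠀⠿⠿⠂⠂⠂⠂
⠀⠿⠿⣾⠂⠂⠂
⠀⠿⠿⠂⠂⠂⠂
⠀⠿⠿⠂⠂⠂⠂
⠀⠿⠿⠿⠿⠿⠿

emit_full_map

⠀⠿⠂⠂⠂⠂⠀⠀
⠿⠿⠂⠂⠂⠂⠿⠀
⠿⠿⠂⠂⠂⠂⠿⠂
⠿⠿⣾⠂⠂⠂⠂⠂
⠿⠿⠂⠂⠂⠂⠿⠂
⠿⠿⠂⠂⠂⠂⠿⠂
⠿⠿⠿⠿⠿⠿⠿⠛
⠿⠿⠿⠿⠿⠿⠿⠂

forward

⠀⠀⠀⠀⠀⠀⠀
⠀⠿⠿⠂⠂⠂⠂
⠀⠿⠿⠂⠂⠂⠂
⠀⠿⠿⣾⠂⠂⠂
⠀⠿⠿⠂⠂⠂⠂
⠀⠿⠿⠂⠂⠂⠂
⠀⠿⠿⠂⠂⠂⠂

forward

⠿⠿⠿⠿⠿⠿⠿
⠀⠿⠿⠿⠿⠿⠀
⠀⠿⠿⠂⠂⠂⠂
⠀⠿⠿⣾⠂⠂⠂
⠀⠿⠿⠂⠂⠂⠂
⠀⠿⠿⠂⠂⠂⠂
⠀⠿⠿⠂⠂⠂⠂

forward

⠿⠿⠿⠿⠿⠿⠿
⠿⠿⠿⠿⠿⠿⠿
⠀⠿⠿⠿⠿⠿⠀
⠀⠿⠿⣾⠂⠂⠂
⠀⠿⠿⠂⠂⠂⠂
⠀⠿⠿⠂⠂⠂⠂
⠀⠿⠿⠂⠂⠂⠂

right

⠿⠿⠿⠿⠿⠿⠿
⠿⠿⠿⠿⠿⠿⠿
⠿⠿⠿⠿⠿⠿⠀
⠿⠿⠂⣾⠂⠂⠀
⠿⠿⠂⠂⠂⠂⠿
⠿⠿⠂⠂⠂⠂⠿
⠿⠿⠂⠂⠂⠂⠂

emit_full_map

⠿⠿⠿⠿⠿⠿⠀⠀
⠿⠿⠂⣾⠂⠂⠀⠀
⠿⠿⠂⠂⠂⠂⠿⠀
⠿⠿⠂⠂⠂⠂⠿⠂
⠿⠿⠂⠂⠂⠂⠂⠂
⠿⠿⠂⠂⠂⠂⠿⠂
⠿⠿⠂⠂⠂⠂⠿⠂
⠿⠿⠿⠿⠿⠿⠿⠛
⠿⠿⠿⠿⠿⠿⠿⠂

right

⠿⠿⠿⠿⠿⠿⠿
⠿⠿⠿⠿⠿⠿⠿
⠿⠿⠿⠿⠿⠿⠀
⠿⠂⠂⣾⠂⠿⠀
⠿⠂⠂⠂⠂⠿⠀
⠿⠂⠂⠂⠂⠿⠂
⠿⠂⠂⠂⠂⠂⠂

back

⠿⠿⠿⠿⠿⠿⠿
⠿⠿⠿⠿⠿⠿⠀
⠿⠂⠂⠂⠂⠿⠀
⠿⠂⠂⣾⠂⠿⠀
⠿⠂⠂⠂⠂⠿⠂
⠿⠂⠂⠂⠂⠂⠂
⠿⠂⠂⠂⠂⠿⠂

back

⠿⠿⠿⠿⠿⠿⠀
⠿⠂⠂⠂⠂⠿⠀
⠿⠂⠂⠂⠂⠿⠀
⠿⠂⠂⣾⠂⠿⠂
⠿⠂⠂⠂⠂⠂⠂
⠿⠂⠂⠂⠂⠿⠂
⠿⠂⠂⠂⠂⠿⠂

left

⠿⠿⠿⠿⠿⠿⠿
⠿⠿⠂⠂⠂⠂⠿
⠿⠿⠂⠂⠂⠂⠿
⠿⠿⠂⣾⠂⠂⠿
⠿⠿⠂⠂⠂⠂⠂
⠿⠿⠂⠂⠂⠂⠿
⠿⠿⠂⠂⠂⠂⠿

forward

⠿⠿⠿⠿⠿⠿⠿
⠿⠿⠿⠿⠿⠿⠿
⠿⠿⠂⠂⠂⠂⠿
⠿⠿⠂⣾⠂⠂⠿
⠿⠿⠂⠂⠂⠂⠿
⠿⠿⠂⠂⠂⠂⠂
⠿⠿⠂⠂⠂⠂⠿

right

⠿⠿⠿⠿⠿⠿⠿
⠿⠿⠿⠿⠿⠿⠀
⠿⠂⠂⠂⠂⠿⠀
⠿⠂⠂⣾⠂⠿⠀
⠿⠂⠂⠂⠂⠿⠂
⠿⠂⠂⠂⠂⠂⠂
⠿⠂⠂⠂⠂⠿⠂

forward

⠿⠿⠿⠿⠿⠿⠿
⠿⠿⠿⠿⠿⠿⠿
⠿⠿⠿⠿⠿⠿⠀
⠿⠂⠂⣾⠂⠿⠀
⠿⠂⠂⠂⠂⠿⠀
⠿⠂⠂⠂⠂⠿⠂
⠿⠂⠂⠂⠂⠂⠂

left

⠿⠿⠿⠿⠿⠿⠿
⠿⠿⠿⠿⠿⠿⠿
⠿⠿⠿⠿⠿⠿⠿
⠿⠿⠂⣾⠂⠂⠿
⠿⠿⠂⠂⠂⠂⠿
⠿⠿⠂⠂⠂⠂⠿
⠿⠿⠂⠂⠂⠂⠂

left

⠿⠿⠿⠿⠿⠿⠿
⠿⠿⠿⠿⠿⠿⠿
⠀⠿⠿⠿⠿⠿⠿
⠀⠿⠿⣾⠂⠂⠂
⠀⠿⠿⠂⠂⠂⠂
⠀⠿⠿⠂⠂⠂⠂
⠀⠿⠿⠂⠂⠂⠂

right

⠿⠿⠿⠿⠿⠿⠿
⠿⠿⠿⠿⠿⠿⠿
⠿⠿⠿⠿⠿⠿⠿
⠿⠿⠂⣾⠂⠂⠿
⠿⠿⠂⠂⠂⠂⠿
⠿⠿⠂⠂⠂⠂⠿
⠿⠿⠂⠂⠂⠂⠂

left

⠿⠿⠿⠿⠿⠿⠿
⠿⠿⠿⠿⠿⠿⠿
⠀⠿⠿⠿⠿⠿⠿
⠀⠿⠿⣾⠂⠂⠂
⠀⠿⠿⠂⠂⠂⠂
⠀⠿⠿⠂⠂⠂⠂
⠀⠿⠿⠂⠂⠂⠂


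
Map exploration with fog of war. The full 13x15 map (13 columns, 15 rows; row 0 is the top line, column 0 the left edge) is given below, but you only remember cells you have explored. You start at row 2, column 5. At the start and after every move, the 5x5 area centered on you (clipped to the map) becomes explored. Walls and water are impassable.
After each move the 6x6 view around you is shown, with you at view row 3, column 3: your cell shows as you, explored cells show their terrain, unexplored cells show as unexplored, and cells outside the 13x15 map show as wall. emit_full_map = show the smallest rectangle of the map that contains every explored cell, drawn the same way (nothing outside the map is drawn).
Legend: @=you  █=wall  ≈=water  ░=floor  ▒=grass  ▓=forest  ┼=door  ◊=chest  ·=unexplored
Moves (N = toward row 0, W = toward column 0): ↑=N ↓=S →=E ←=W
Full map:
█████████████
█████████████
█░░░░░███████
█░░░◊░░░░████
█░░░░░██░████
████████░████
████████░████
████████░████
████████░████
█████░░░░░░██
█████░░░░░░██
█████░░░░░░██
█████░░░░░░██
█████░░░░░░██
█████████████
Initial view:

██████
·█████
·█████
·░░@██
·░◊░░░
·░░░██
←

██████
·█████
·█████
·░░@░█
·░░◊░░
·░░░░█

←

██████
·█████
·█████
·░░@░░
·░░░◊░
·░░░░░

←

██████
██████
██████
██░@░░
██░░░◊
██░░░░

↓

██████
██████
██░░░░
██░@░◊
██░░░░
██████

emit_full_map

████████
████████
█░░░░░██
█░@░◊░░░
█░░░░░██
█████···

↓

██████
██░░░░
██░░░◊
██░@░░
██████
██████

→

██████
█░░░░░
█░░░◊░
█░░@░░
██████
██████

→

██████
░░░░░█
░░░◊░░
░░░@░█
██████
██████

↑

██████
██████
░░░░░█
░░░@░░
░░░░░█
██████

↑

██████
██████
██████
░░░@░█
░░░◊░░
░░░░░█

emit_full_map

████████
████████
█░░░@░██
█░░░◊░░░
█░░░░░██
███████·
███████·

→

██████
██████
██████
░░░@██
░░◊░░░
░░░░██

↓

██████
██████
░░░░██
░░◊@░░
░░░░██
██████

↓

██████
░░░░██
░░◊░░░
░░░@██
██████
██████

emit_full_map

████████
████████
█░░░░░██
█░░░◊░░░
█░░░░@██
████████
████████


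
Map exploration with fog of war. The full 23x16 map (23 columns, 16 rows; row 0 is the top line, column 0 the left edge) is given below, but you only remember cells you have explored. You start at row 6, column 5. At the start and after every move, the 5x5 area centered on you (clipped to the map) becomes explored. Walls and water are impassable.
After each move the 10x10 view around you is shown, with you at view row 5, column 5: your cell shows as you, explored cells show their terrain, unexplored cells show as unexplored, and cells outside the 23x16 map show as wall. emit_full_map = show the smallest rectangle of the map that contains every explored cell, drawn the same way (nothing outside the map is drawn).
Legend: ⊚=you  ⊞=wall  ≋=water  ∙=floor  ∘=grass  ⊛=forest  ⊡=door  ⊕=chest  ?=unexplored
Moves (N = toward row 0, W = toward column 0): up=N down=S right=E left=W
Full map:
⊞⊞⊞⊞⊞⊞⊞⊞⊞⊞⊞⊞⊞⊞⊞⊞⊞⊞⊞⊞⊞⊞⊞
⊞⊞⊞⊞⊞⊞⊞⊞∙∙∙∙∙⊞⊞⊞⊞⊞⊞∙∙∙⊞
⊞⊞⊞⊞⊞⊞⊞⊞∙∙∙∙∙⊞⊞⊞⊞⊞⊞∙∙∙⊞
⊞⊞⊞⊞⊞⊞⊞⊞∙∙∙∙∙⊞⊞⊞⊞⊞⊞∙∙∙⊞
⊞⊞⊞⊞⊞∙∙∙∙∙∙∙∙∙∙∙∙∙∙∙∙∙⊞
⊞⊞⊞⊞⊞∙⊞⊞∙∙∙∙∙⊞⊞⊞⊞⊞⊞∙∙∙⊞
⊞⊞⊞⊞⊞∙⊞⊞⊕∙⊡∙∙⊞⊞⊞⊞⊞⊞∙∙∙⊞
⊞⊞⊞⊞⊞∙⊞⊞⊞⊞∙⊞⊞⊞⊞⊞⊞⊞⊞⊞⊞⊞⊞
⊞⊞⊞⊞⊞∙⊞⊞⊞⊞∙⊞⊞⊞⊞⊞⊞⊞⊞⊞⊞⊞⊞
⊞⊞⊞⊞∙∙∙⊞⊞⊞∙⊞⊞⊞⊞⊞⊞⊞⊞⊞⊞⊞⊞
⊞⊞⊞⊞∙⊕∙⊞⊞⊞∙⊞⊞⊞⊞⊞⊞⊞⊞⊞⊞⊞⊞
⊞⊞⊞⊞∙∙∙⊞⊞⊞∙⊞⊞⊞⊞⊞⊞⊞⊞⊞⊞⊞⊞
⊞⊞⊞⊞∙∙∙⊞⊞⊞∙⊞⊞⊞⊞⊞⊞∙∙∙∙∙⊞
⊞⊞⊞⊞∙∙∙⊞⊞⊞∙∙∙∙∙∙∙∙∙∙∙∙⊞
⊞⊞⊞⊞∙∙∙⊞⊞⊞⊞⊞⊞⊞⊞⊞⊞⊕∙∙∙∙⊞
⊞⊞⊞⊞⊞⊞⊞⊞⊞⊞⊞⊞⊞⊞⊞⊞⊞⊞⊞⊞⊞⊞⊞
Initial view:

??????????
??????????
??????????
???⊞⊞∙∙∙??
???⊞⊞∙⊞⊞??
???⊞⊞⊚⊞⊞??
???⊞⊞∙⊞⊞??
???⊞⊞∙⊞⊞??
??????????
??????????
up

??????????
??????????
??????????
???⊞⊞⊞⊞⊞??
???⊞⊞∙∙∙??
???⊞⊞⊚⊞⊞??
???⊞⊞∙⊞⊞??
???⊞⊞∙⊞⊞??
???⊞⊞∙⊞⊞??
??????????

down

??????????
??????????
???⊞⊞⊞⊞⊞??
???⊞⊞∙∙∙??
???⊞⊞∙⊞⊞??
???⊞⊞⊚⊞⊞??
???⊞⊞∙⊞⊞??
???⊞⊞∙⊞⊞??
??????????
??????????

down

??????????
???⊞⊞⊞⊞⊞??
???⊞⊞∙∙∙??
???⊞⊞∙⊞⊞??
???⊞⊞∙⊞⊞??
???⊞⊞⊚⊞⊞??
???⊞⊞∙⊞⊞??
???⊞∙∙∙⊞??
??????????
??????????

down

???⊞⊞⊞⊞⊞??
???⊞⊞∙∙∙??
???⊞⊞∙⊞⊞??
???⊞⊞∙⊞⊞??
???⊞⊞∙⊞⊞??
???⊞⊞⊚⊞⊞??
???⊞∙∙∙⊞??
???⊞∙⊕∙⊞??
??????????
??????????

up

??????????
???⊞⊞⊞⊞⊞??
???⊞⊞∙∙∙??
???⊞⊞∙⊞⊞??
???⊞⊞∙⊞⊞??
???⊞⊞⊚⊞⊞??
???⊞⊞∙⊞⊞??
???⊞∙∙∙⊞??
???⊞∙⊕∙⊞??
??????????

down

???⊞⊞⊞⊞⊞??
???⊞⊞∙∙∙??
???⊞⊞∙⊞⊞??
???⊞⊞∙⊞⊞??
???⊞⊞∙⊞⊞??
???⊞⊞⊚⊞⊞??
???⊞∙∙∙⊞??
???⊞∙⊕∙⊞??
??????????
??????????

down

???⊞⊞∙∙∙??
???⊞⊞∙⊞⊞??
???⊞⊞∙⊞⊞??
???⊞⊞∙⊞⊞??
???⊞⊞∙⊞⊞??
???⊞∙⊚∙⊞??
???⊞∙⊕∙⊞??
???⊞∙∙∙⊞??
??????????
??????????

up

???⊞⊞⊞⊞⊞??
???⊞⊞∙∙∙??
???⊞⊞∙⊞⊞??
???⊞⊞∙⊞⊞??
???⊞⊞∙⊞⊞??
???⊞⊞⊚⊞⊞??
???⊞∙∙∙⊞??
???⊞∙⊕∙⊞??
???⊞∙∙∙⊞??
??????????

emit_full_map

⊞⊞⊞⊞⊞
⊞⊞∙∙∙
⊞⊞∙⊞⊞
⊞⊞∙⊞⊞
⊞⊞∙⊞⊞
⊞⊞⊚⊞⊞
⊞∙∙∙⊞
⊞∙⊕∙⊞
⊞∙∙∙⊞

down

???⊞⊞∙∙∙??
???⊞⊞∙⊞⊞??
???⊞⊞∙⊞⊞??
???⊞⊞∙⊞⊞??
???⊞⊞∙⊞⊞??
???⊞∙⊚∙⊞??
???⊞∙⊕∙⊞??
???⊞∙∙∙⊞??
??????????
??????????

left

⊞???⊞⊞∙∙∙?
⊞???⊞⊞∙⊞⊞?
⊞???⊞⊞∙⊞⊞?
⊞??⊞⊞⊞∙⊞⊞?
⊞??⊞⊞⊞∙⊞⊞?
⊞??⊞⊞⊚∙∙⊞?
⊞??⊞⊞∙⊕∙⊞?
⊞??⊞⊞∙∙∙⊞?
⊞?????????
⊞?????????

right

???⊞⊞∙∙∙??
???⊞⊞∙⊞⊞??
???⊞⊞∙⊞⊞??
??⊞⊞⊞∙⊞⊞??
??⊞⊞⊞∙⊞⊞??
??⊞⊞∙⊚∙⊞??
??⊞⊞∙⊕∙⊞??
??⊞⊞∙∙∙⊞??
??????????
??????????

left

⊞???⊞⊞∙∙∙?
⊞???⊞⊞∙⊞⊞?
⊞???⊞⊞∙⊞⊞?
⊞??⊞⊞⊞∙⊞⊞?
⊞??⊞⊞⊞∙⊞⊞?
⊞??⊞⊞⊚∙∙⊞?
⊞??⊞⊞∙⊕∙⊞?
⊞??⊞⊞∙∙∙⊞?
⊞?????????
⊞?????????

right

???⊞⊞∙∙∙??
???⊞⊞∙⊞⊞??
???⊞⊞∙⊞⊞??
??⊞⊞⊞∙⊞⊞??
??⊞⊞⊞∙⊞⊞??
??⊞⊞∙⊚∙⊞??
??⊞⊞∙⊕∙⊞??
??⊞⊞∙∙∙⊞??
??????????
??????????

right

??⊞⊞∙∙∙???
??⊞⊞∙⊞⊞???
??⊞⊞∙⊞⊞???
?⊞⊞⊞∙⊞⊞⊞??
?⊞⊞⊞∙⊞⊞⊞??
?⊞⊞∙∙⊚⊞⊞??
?⊞⊞∙⊕∙⊞⊞??
?⊞⊞∙∙∙⊞⊞??
??????????
??????????

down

??⊞⊞∙⊞⊞???
??⊞⊞∙⊞⊞???
?⊞⊞⊞∙⊞⊞⊞??
?⊞⊞⊞∙⊞⊞⊞??
?⊞⊞∙∙∙⊞⊞??
?⊞⊞∙⊕⊚⊞⊞??
?⊞⊞∙∙∙⊞⊞??
???∙∙∙⊞⊞??
??????????
??????????

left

???⊞⊞∙⊞⊞??
???⊞⊞∙⊞⊞??
??⊞⊞⊞∙⊞⊞⊞?
??⊞⊞⊞∙⊞⊞⊞?
??⊞⊞∙∙∙⊞⊞?
??⊞⊞∙⊚∙⊞⊞?
??⊞⊞∙∙∙⊞⊞?
???⊞∙∙∙⊞⊞?
??????????
??????????

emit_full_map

?⊞⊞⊞⊞⊞?
?⊞⊞∙∙∙?
?⊞⊞∙⊞⊞?
?⊞⊞∙⊞⊞?
⊞⊞⊞∙⊞⊞⊞
⊞⊞⊞∙⊞⊞⊞
⊞⊞∙∙∙⊞⊞
⊞⊞∙⊚∙⊞⊞
⊞⊞∙∙∙⊞⊞
?⊞∙∙∙⊞⊞

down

???⊞⊞∙⊞⊞??
??⊞⊞⊞∙⊞⊞⊞?
??⊞⊞⊞∙⊞⊞⊞?
??⊞⊞∙∙∙⊞⊞?
??⊞⊞∙⊕∙⊞⊞?
??⊞⊞∙⊚∙⊞⊞?
???⊞∙∙∙⊞⊞?
???⊞∙∙∙⊞??
??????????
??????????

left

⊞???⊞⊞∙⊞⊞?
⊞??⊞⊞⊞∙⊞⊞⊞
⊞??⊞⊞⊞∙⊞⊞⊞
⊞??⊞⊞∙∙∙⊞⊞
⊞??⊞⊞∙⊕∙⊞⊞
⊞??⊞⊞⊚∙∙⊞⊞
⊞??⊞⊞∙∙∙⊞⊞
⊞??⊞⊞∙∙∙⊞?
⊞?????????
⊞?????????

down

⊞??⊞⊞⊞∙⊞⊞⊞
⊞??⊞⊞⊞∙⊞⊞⊞
⊞??⊞⊞∙∙∙⊞⊞
⊞??⊞⊞∙⊕∙⊞⊞
⊞??⊞⊞∙∙∙⊞⊞
⊞??⊞⊞⊚∙∙⊞⊞
⊞??⊞⊞∙∙∙⊞?
⊞??⊞⊞∙∙∙??
⊞?????????
⊞⊞⊞⊞⊞⊞⊞⊞⊞⊞

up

⊞???⊞⊞∙⊞⊞?
⊞??⊞⊞⊞∙⊞⊞⊞
⊞??⊞⊞⊞∙⊞⊞⊞
⊞??⊞⊞∙∙∙⊞⊞
⊞??⊞⊞∙⊕∙⊞⊞
⊞??⊞⊞⊚∙∙⊞⊞
⊞??⊞⊞∙∙∙⊞⊞
⊞??⊞⊞∙∙∙⊞?
⊞??⊞⊞∙∙∙??
⊞?????????

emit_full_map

?⊞⊞⊞⊞⊞?
?⊞⊞∙∙∙?
?⊞⊞∙⊞⊞?
?⊞⊞∙⊞⊞?
⊞⊞⊞∙⊞⊞⊞
⊞⊞⊞∙⊞⊞⊞
⊞⊞∙∙∙⊞⊞
⊞⊞∙⊕∙⊞⊞
⊞⊞⊚∙∙⊞⊞
⊞⊞∙∙∙⊞⊞
⊞⊞∙∙∙⊞?
⊞⊞∙∙∙??

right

???⊞⊞∙⊞⊞??
??⊞⊞⊞∙⊞⊞⊞?
??⊞⊞⊞∙⊞⊞⊞?
??⊞⊞∙∙∙⊞⊞?
??⊞⊞∙⊕∙⊞⊞?
??⊞⊞∙⊚∙⊞⊞?
??⊞⊞∙∙∙⊞⊞?
??⊞⊞∙∙∙⊞??
??⊞⊞∙∙∙???
??????????

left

⊞???⊞⊞∙⊞⊞?
⊞??⊞⊞⊞∙⊞⊞⊞
⊞??⊞⊞⊞∙⊞⊞⊞
⊞??⊞⊞∙∙∙⊞⊞
⊞??⊞⊞∙⊕∙⊞⊞
⊞??⊞⊞⊚∙∙⊞⊞
⊞??⊞⊞∙∙∙⊞⊞
⊞??⊞⊞∙∙∙⊞?
⊞??⊞⊞∙∙∙??
⊞?????????

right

???⊞⊞∙⊞⊞??
??⊞⊞⊞∙⊞⊞⊞?
??⊞⊞⊞∙⊞⊞⊞?
??⊞⊞∙∙∙⊞⊞?
??⊞⊞∙⊕∙⊞⊞?
??⊞⊞∙⊚∙⊞⊞?
??⊞⊞∙∙∙⊞⊞?
??⊞⊞∙∙∙⊞??
??⊞⊞∙∙∙???
??????????

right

??⊞⊞∙⊞⊞???
?⊞⊞⊞∙⊞⊞⊞??
?⊞⊞⊞∙⊞⊞⊞??
?⊞⊞∙∙∙⊞⊞??
?⊞⊞∙⊕∙⊞⊞??
?⊞⊞∙∙⊚⊞⊞??
?⊞⊞∙∙∙⊞⊞??
?⊞⊞∙∙∙⊞⊞??
?⊞⊞∙∙∙????
??????????

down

?⊞⊞⊞∙⊞⊞⊞??
?⊞⊞⊞∙⊞⊞⊞??
?⊞⊞∙∙∙⊞⊞??
?⊞⊞∙⊕∙⊞⊞??
?⊞⊞∙∙∙⊞⊞??
?⊞⊞∙∙⊚⊞⊞??
?⊞⊞∙∙∙⊞⊞??
?⊞⊞∙∙∙⊞⊞??
??????????
⊞⊞⊞⊞⊞⊞⊞⊞⊞⊞

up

??⊞⊞∙⊞⊞???
?⊞⊞⊞∙⊞⊞⊞??
?⊞⊞⊞∙⊞⊞⊞??
?⊞⊞∙∙∙⊞⊞??
?⊞⊞∙⊕∙⊞⊞??
?⊞⊞∙∙⊚⊞⊞??
?⊞⊞∙∙∙⊞⊞??
?⊞⊞∙∙∙⊞⊞??
?⊞⊞∙∙∙⊞⊞??
??????????

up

??⊞⊞∙⊞⊞???
??⊞⊞∙⊞⊞???
?⊞⊞⊞∙⊞⊞⊞??
?⊞⊞⊞∙⊞⊞⊞??
?⊞⊞∙∙∙⊞⊞??
?⊞⊞∙⊕⊚⊞⊞??
?⊞⊞∙∙∙⊞⊞??
?⊞⊞∙∙∙⊞⊞??
?⊞⊞∙∙∙⊞⊞??
?⊞⊞∙∙∙⊞⊞??

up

??⊞⊞∙∙∙???
??⊞⊞∙⊞⊞???
??⊞⊞∙⊞⊞???
?⊞⊞⊞∙⊞⊞⊞??
?⊞⊞⊞∙⊞⊞⊞??
?⊞⊞∙∙⊚⊞⊞??
?⊞⊞∙⊕∙⊞⊞??
?⊞⊞∙∙∙⊞⊞??
?⊞⊞∙∙∙⊞⊞??
?⊞⊞∙∙∙⊞⊞??

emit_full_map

?⊞⊞⊞⊞⊞?
?⊞⊞∙∙∙?
?⊞⊞∙⊞⊞?
?⊞⊞∙⊞⊞?
⊞⊞⊞∙⊞⊞⊞
⊞⊞⊞∙⊞⊞⊞
⊞⊞∙∙⊚⊞⊞
⊞⊞∙⊕∙⊞⊞
⊞⊞∙∙∙⊞⊞
⊞⊞∙∙∙⊞⊞
⊞⊞∙∙∙⊞⊞
⊞⊞∙∙∙⊞⊞

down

??⊞⊞∙⊞⊞???
??⊞⊞∙⊞⊞???
?⊞⊞⊞∙⊞⊞⊞??
?⊞⊞⊞∙⊞⊞⊞??
?⊞⊞∙∙∙⊞⊞??
?⊞⊞∙⊕⊚⊞⊞??
?⊞⊞∙∙∙⊞⊞??
?⊞⊞∙∙∙⊞⊞??
?⊞⊞∙∙∙⊞⊞??
?⊞⊞∙∙∙⊞⊞??

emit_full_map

?⊞⊞⊞⊞⊞?
?⊞⊞∙∙∙?
?⊞⊞∙⊞⊞?
?⊞⊞∙⊞⊞?
⊞⊞⊞∙⊞⊞⊞
⊞⊞⊞∙⊞⊞⊞
⊞⊞∙∙∙⊞⊞
⊞⊞∙⊕⊚⊞⊞
⊞⊞∙∙∙⊞⊞
⊞⊞∙∙∙⊞⊞
⊞⊞∙∙∙⊞⊞
⊞⊞∙∙∙⊞⊞


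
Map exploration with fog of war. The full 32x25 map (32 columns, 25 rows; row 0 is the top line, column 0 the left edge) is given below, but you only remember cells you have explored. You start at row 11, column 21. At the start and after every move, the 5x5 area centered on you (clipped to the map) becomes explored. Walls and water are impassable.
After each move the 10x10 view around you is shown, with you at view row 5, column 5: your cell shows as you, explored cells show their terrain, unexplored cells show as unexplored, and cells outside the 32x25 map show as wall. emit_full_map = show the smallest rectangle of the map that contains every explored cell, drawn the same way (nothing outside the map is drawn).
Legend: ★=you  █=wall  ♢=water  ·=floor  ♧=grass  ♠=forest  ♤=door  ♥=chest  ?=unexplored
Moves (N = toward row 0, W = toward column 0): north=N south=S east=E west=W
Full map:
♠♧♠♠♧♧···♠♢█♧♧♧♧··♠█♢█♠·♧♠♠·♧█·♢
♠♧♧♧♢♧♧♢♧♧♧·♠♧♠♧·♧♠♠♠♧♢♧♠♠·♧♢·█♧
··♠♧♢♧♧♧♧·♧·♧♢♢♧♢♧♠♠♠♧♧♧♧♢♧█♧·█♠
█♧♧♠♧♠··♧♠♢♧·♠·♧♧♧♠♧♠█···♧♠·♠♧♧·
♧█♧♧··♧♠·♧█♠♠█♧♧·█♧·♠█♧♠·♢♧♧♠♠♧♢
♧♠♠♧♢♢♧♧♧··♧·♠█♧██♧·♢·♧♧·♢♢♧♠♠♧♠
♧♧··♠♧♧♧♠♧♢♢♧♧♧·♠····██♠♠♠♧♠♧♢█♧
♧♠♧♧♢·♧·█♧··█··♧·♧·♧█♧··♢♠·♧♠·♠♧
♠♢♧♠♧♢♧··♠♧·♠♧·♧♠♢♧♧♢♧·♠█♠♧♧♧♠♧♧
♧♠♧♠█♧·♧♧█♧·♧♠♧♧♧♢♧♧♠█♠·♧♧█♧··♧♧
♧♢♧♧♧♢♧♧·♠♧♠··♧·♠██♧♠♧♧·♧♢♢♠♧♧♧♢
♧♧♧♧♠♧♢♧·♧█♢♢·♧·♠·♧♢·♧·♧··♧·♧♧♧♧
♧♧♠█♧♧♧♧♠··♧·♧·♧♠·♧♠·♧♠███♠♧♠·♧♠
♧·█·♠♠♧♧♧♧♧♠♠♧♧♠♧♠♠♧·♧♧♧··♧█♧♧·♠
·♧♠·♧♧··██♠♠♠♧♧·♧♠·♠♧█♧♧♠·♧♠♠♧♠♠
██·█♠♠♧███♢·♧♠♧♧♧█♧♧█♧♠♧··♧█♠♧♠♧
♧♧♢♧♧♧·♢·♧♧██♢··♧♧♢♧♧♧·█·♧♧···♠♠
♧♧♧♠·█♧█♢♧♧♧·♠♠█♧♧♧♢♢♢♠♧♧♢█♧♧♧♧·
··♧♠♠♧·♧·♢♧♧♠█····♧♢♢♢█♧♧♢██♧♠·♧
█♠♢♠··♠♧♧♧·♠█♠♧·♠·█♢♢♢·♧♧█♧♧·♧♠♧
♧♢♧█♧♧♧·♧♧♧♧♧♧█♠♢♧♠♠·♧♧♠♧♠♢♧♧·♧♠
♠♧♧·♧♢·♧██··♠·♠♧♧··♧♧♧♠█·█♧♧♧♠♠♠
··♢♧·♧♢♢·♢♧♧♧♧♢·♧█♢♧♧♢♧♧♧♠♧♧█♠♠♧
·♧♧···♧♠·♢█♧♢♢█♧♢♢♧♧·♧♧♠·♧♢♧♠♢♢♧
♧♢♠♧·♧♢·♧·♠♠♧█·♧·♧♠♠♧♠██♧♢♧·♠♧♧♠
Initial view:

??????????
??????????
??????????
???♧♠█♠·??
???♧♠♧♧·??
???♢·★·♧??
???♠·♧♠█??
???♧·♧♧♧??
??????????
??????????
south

??????????
??????????
???♧♠█♠·??
???♧♠♧♧·??
???♢·♧·♧??
???♠·★♠█??
???♧·♧♧♧??
???♠♧█♧♧??
??????????
??????????

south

??????????
???♧♠█♠·??
???♧♠♧♧·??
???♢·♧·♧??
???♠·♧♠█??
???♧·★♧♧??
???♠♧█♧♧??
???♧█♧♠♧??
??????????
??????????

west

??????????
????♧♠█♠·?
????♧♠♧♧·?
???♧♢·♧·♧?
???♧♠·♧♠█?
???♠♧★♧♧♧?
???·♠♧█♧♧?
???♧♧█♧♠♧?
??????????
??????????

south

????♧♠█♠·?
????♧♠♧♧·?
???♧♢·♧·♧?
???♧♠·♧♠█?
???♠♧·♧♧♧?
???·♠★█♧♧?
???♧♧█♧♠♧?
???♢♧♧♧·??
??????????
??????????

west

?????♧♠█♠·
?????♧♠♧♧·
????♧♢·♧·♧
???·♧♠·♧♠█
???♠♠♧·♧♧♧
???♠·★♧█♧♧
???█♧♧█♧♠♧
???♧♢♧♧♧·?
??????????
??????????

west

??????♧♠█♠
??????♧♠♧♧
?????♧♢·♧·
???♠·♧♠·♧♠
???♧♠♠♧·♧♧
???♧♠★♠♧█♧
???♧█♧♧█♧♠
???♧♧♢♧♧♧·
??????????
??????????

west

???????♧♠█
???????♧♠♧
??????♧♢·♧
???♧♠·♧♠·♧
???♠♧♠♠♧·♧
???·♧★·♠♧█
???♧♧█♧♧█♧
???·♧♧♢♧♧♧
??????????
??????????

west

????????♧♠
????????♧♠
???????♧♢·
???·♧♠·♧♠·
???♧♠♧♠♠♧·
???♧·★♠·♠♧
???♧♧♧█♧♧█
???··♧♧♢♧♧
??????????
??????????

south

????????♧♠
???????♧♢·
???·♧♠·♧♠·
???♧♠♧♠♠♧·
???♧·♧♠·♠♧
???♧♧★█♧♧█
???··♧♧♢♧♧
???♠█♧♧♧??
??????????
??????????

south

???????♧♢·
???·♧♠·♧♠·
???♧♠♧♠♠♧·
???♧·♧♠·♠♧
???♧♧♧█♧♧█
???··★♧♢♧♧
???♠█♧♧♧??
???····♧??
??????????
??????????

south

???·♧♠·♧♠·
???♧♠♧♠♠♧·
???♧·♧♠·♠♧
???♧♧♧█♧♧█
???··♧♧♢♧♧
???♠█★♧♧??
???····♧??
???♧·♠·█??
??????????
??????????

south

???♧♠♧♠♠♧·
???♧·♧♠·♠♧
???♧♧♧█♧♧█
???··♧♧♢♧♧
???♠█♧♧♧??
???··★·♧??
???♧·♠·█??
???█♠♢♧♠??
??????????
??????????

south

???♧·♧♠·♠♧
???♧♧♧█♧♧█
???··♧♧♢♧♧
???♠█♧♧♧??
???····♧??
???♧·★·█??
???█♠♢♧♠??
???♠♧♧··??
??????????
??????????

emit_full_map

?????♧♠█♠·
?????♧♠♧♧·
????♧♢·♧·♧
·♧♠·♧♠·♧♠█
♧♠♧♠♠♧·♧♧♧
♧·♧♠·♠♧█♧♧
♧♧♧█♧♧█♧♠♧
··♧♧♢♧♧♧·?
♠█♧♧♧?????
····♧?????
♧·★·█?????
█♠♢♧♠?????
♠♧♧··?????

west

????♧·♧♠·♠
????♧♧♧█♧♧
????··♧♧♢♧
???♠♠█♧♧♧?
???█····♧?
???♠♧★♠·█?
???♧█♠♢♧♠?
???·♠♧♧··?
??????????
??????????

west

?????♧·♧♠·
?????♧♧♧█♧
?????··♧♧♢
???·♠♠█♧♧♧
???♠█····♧
???█♠★·♠·█
???♧♧█♠♢♧♠
???♠·♠♧♧··
??????????
??????????

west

??????♧·♧♠
??????♧♧♧█
??????··♧♧
???♧·♠♠█♧♧
???♧♠█····
???♠█★♧·♠·
???♧♧♧█♠♢♧
???·♠·♠♧♧·
??????????
??????????

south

??????♧♧♧█
??????··♧♧
???♧·♠♠█♧♧
???♧♠█····
???♠█♠♧·♠·
???♧♧★█♠♢♧
???·♠·♠♧♧·
???♧♧♧♢·??
??????????
??????????

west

???????♧♧♧
???????··♧
????♧·♠♠█♧
???♧♧♠█···
???·♠█♠♧·♠
???♧♧★♧█♠♢
???··♠·♠♧♧
???♧♧♧♧♢·?
??????????
??????????

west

????????♧♧
????????··
?????♧·♠♠█
???♢♧♧♠█··
???♧·♠█♠♧·
???♧♧★♧♧█♠
???█··♠·♠♧
???♢♧♧♧♧♢·
??????????
??????????

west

?????????♧
?????????·
??????♧·♠♠
???·♢♧♧♠█·
???♧♧·♠█♠♧
???♧♧★♧♧♧█
???██··♠·♠
???·♢♧♧♧♧♢
??????????
??????????

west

??????????
??????????
???????♧·♠
???♧·♢♧♧♠█
???♧♧♧·♠█♠
???·♧★♧♧♧♧
???♧██··♠·
???♢·♢♧♧♧♧
??????????
??????????

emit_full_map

????????????♧♠█♠·
????????????♧♠♧♧·
???????????♧♢·♧·♧
???????·♧♠·♧♠·♧♠█
???????♧♠♧♠♠♧·♧♧♧
???????♧·♧♠·♠♧█♧♧
???????♧♧♧█♧♧█♧♠♧
???????··♧♧♢♧♧♧·?
????♧·♠♠█♧♧♧?????
♧·♢♧♧♠█····♧?????
♧♧♧·♠█♠♧·♠·█?????
·♧★♧♧♧♧█♠♢♧♠?????
♧██··♠·♠♧♧··?????
♢·♢♧♧♧♧♢·????????

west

??????????
??????????
????????♧·
???·♧·♢♧♧♠
???♠♧♧♧·♠█
???♧·★♧♧♧♧
???·♧██··♠
???♢♢·♢♧♧♧
??????????
??????????

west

??????????
??????????
?????????♧
???♧·♧·♢♧♧
???·♠♧♧♧·♠
???♧♧★♧♧♧♧
???♢·♧██··
???♧♢♢·♢♧♧
??????????
??????????

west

??????????
??????????
??????????
???♠♧·♧·♢♧
???··♠♧♧♧·
???♧♧★·♧♧♧
???♧♢·♧██·
???·♧♢♢·♢♧
??????????
??????????

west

??????????
??????????
??????????
???♠♠♧·♧·♢
???♠··♠♧♧♧
???█♧★♧·♧♧
???·♧♢·♧██
???♧·♧♢♢·♢
??????????
??????????

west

█?????????
█?????????
█?????????
█??♧♠♠♧·♧·
█??♢♠··♠♧♧
█??♧█★♧♧·♧
█??♧·♧♢·♧█
█??♢♧·♧♢♢·
█?????????
█?????????

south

█?????????
█?????????
█??♧♠♠♧·♧·
█??♢♠··♠♧♧
█??♧█♧♧♧·♧
█??♧·★♢·♧█
█??♢♧·♧♢♢·
█??♧···♧??
█?????????
██████████

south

█?????????
█??♧♠♠♧·♧·
█??♢♠··♠♧♧
█??♧█♧♧♧·♧
█??♧·♧♢·♧█
█??♢♧★♧♢♢·
█??♧···♧??
█??♠♧·♧♢??
██████████
██████████

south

█??♧♠♠♧·♧·
█??♢♠··♠♧♧
█??♧█♧♧♧·♧
█??♧·♧♢·♧█
█??♢♧·♧♢♢·
█??♧·★·♧??
█??♠♧·♧♢??
██████████
██████████
██████████

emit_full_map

?????????????????♧♠█♠·
?????????????????♧♠♧♧·
????????????????♧♢·♧·♧
????????????·♧♠·♧♠·♧♠█
????????????♧♠♧♠♠♧·♧♧♧
????????????♧·♧♠·♠♧█♧♧
????????????♧♧♧█♧♧█♧♠♧
????????????··♧♧♢♧♧♧·?
?????????♧·♠♠█♧♧♧?????
♧♠♠♧·♧·♢♧♧♠█····♧?????
♢♠··♠♧♧♧·♠█♠♧·♠·█?????
♧█♧♧♧·♧♧♧♧♧♧█♠♢♧♠?????
♧·♧♢·♧██··♠·♠♧♧··?????
♢♧·♧♢♢·♢♧♧♧♧♢·????????
♧·★·♧?????????????????
♠♧·♧♢?????????????????

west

██??♧♠♠♧·♧
██??♢♠··♠♧
██??♧█♧♧♧·
██?♧♧·♧♢·♧
██?·♢♧·♧♢♢
██?♧♧★··♧?
██?♢♠♧·♧♢?
██████████
██████████
██████████

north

██????????
██??♧♠♠♧·♧
██??♢♠··♠♧
██?♢♧█♧♧♧·
██?♧♧·♧♢·♧
██?·♢★·♧♢♢
██?♧♧···♧?
██?♢♠♧·♧♢?
██████████
██████████

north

██????????
██????????
██??♧♠♠♧·♧
██?♠♢♠··♠♧
██?♢♧█♧♧♧·
██?♧♧★♧♢·♧
██?·♢♧·♧♢♢
██?♧♧···♧?
██?♢♠♧·♧♢?
██████████

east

█?????????
█?????????
█??♧♠♠♧·♧·
█?♠♢♠··♠♧♧
█?♢♧█♧♧♧·♧
█?♧♧·★♢·♧█
█?·♢♧·♧♢♢·
█?♧♧···♧??
█?♢♠♧·♧♢??
██████████

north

█?????????
█?????????
█?????????
█??♧♠♠♧·♧·
█?♠♢♠··♠♧♧
█?♢♧█★♧♧·♧
█?♧♧·♧♢·♧█
█?·♢♧·♧♢♢·
█?♧♧···♧??
█?♢♠♧·♧♢??

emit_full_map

??????????????????♧♠█♠·
??????????????????♧♠♧♧·
?????????????????♧♢·♧·♧
?????????????·♧♠·♧♠·♧♠█
?????????????♧♠♧♠♠♧·♧♧♧
?????????????♧·♧♠·♠♧█♧♧
?????????????♧♧♧█♧♧█♧♠♧
?????????????··♧♧♢♧♧♧·?
??????????♧·♠♠█♧♧♧?????
?♧♠♠♧·♧·♢♧♧♠█····♧?????
♠♢♠··♠♧♧♧·♠█♠♧·♠·█?????
♢♧█★♧♧·♧♧♧♧♧♧█♠♢♧♠?????
♧♧·♧♢·♧██··♠·♠♧♧··?????
·♢♧·♧♢♢·♢♧♧♧♧♢·????????
♧♧···♧?????????????????
♢♠♧·♧♢?????????????????


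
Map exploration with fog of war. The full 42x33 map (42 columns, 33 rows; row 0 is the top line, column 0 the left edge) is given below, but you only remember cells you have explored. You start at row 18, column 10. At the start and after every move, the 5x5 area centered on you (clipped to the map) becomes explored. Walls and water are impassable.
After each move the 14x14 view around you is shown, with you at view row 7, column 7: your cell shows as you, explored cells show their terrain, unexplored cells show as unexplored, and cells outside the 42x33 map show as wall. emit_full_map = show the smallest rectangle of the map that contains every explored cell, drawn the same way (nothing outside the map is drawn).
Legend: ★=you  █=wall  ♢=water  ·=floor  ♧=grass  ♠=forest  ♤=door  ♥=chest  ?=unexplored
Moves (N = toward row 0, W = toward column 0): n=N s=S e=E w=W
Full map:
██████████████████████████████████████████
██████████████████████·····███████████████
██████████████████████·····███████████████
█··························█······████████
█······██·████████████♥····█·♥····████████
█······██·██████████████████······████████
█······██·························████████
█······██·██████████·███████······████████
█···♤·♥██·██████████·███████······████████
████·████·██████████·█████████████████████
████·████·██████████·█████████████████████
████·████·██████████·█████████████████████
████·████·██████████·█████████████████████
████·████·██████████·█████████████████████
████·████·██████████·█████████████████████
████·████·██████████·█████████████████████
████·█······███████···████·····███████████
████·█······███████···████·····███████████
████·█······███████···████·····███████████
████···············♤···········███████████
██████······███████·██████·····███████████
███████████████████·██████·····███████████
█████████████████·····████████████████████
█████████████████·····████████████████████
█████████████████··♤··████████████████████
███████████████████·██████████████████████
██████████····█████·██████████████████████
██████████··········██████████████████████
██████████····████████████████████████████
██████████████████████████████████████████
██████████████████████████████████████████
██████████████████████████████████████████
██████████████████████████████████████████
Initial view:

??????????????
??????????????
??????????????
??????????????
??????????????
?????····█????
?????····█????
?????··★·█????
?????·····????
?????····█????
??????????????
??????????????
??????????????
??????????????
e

??????????????
??????????????
??????????????
??????????????
??????????????
????····██????
????····██????
????···★██????
????······????
????····██????
??????????????
??????????????
??????????????
??????????????

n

??????????????
??????????????
??????????????
??????????????
??????????????
?????·████????
????····██????
????···★██????
????····██????
????······????
????····██????
??????????????
??????????????
??????????????

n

??????????????
??????????????
??????????????
??????????????
??????????????
?????·████????
?????·████????
????···★██????
????····██????
????····██????
????······????
????····██????
??????????????
??????????????

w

??????????????
??????????????
??????????????
??????????????
??????????????
?????█·████???
?????█·████???
?????··★·██???
?????····██???
?????····██???
?????······???
?????····██???
??????????????
??????????????

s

??????????????
??????????????
??????????????
??????????????
?????█·████???
?????█·████???
?????····██???
?????··★·██???
?????····██???
?????······???
?????····██???
??????????????
??????????????
??????????????

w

??????????????
??????????????
??????????????
??????????????
??????█·████??
?????██·████??
?????·····██??
?????··★··██??
?????·····██??
?????·······??
??????····██??
??????????????
??????????????
??????????????

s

??????????????
??????????????
??????????????
??????█·████??
?????██·████??
?????·····██??
?????·····██??
?????··★··██??
?????·······??
?????·····██??
??????????????
??????????????
??????????????
??????????????

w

??????????????
??????????????
??????????????
???????█·████?
??????██·████?
?????······██?
?????······██?
?????··★···██?
?????········?
?????······██?
??????????????
??????????????
??????????????
??????????????

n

??????????????
??????????????
??????????????
??????????????
???????█·████?
?????███·████?
?????······██?
?????··★···██?
?????······██?
?????········?
?????······██?
??????????????
??????????????
??????????????

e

??????????????
??????????????
??????????????
??????????????
??????█·████??
????███·████??
????······██??
????···★··██??
????······██??
????········??
????······██??
??????????????
??????????????
??????????????

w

??????????????
??????????????
??????????????
??????????????
???????█·████?
?????███·████?
?????······██?
?????··★···██?
?????······██?
?????········?
?????······██?
??????????????
??????????????
??????????????

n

??????????????
??????????????
??????????????
??????????????
??????????????
?????███·████?
?????███·████?
?????··★···██?
?????······██?
?????······██?
?????········?
?????······██?
??????????????
??????????????

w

??????????????
??????????????
??????????????
??????????????
??????????????
?????████·████
?????████·████
?????█·★····██
?????█······██
?????█······██
??????········
??????······██
??????????????
??????????????

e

??????????????
??????????????
??????????????
??????????????
??????????????
????████·████?
????████·████?
????█··★···██?
????█······██?
????█······██?
?????········?
?????······██?
??????????????
??????????????

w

??????????????
??????????????
??????????????
??????????????
??????????????
?????████·████
?????████·████
?????█·★····██
?????█······██
?????█······██
??????········
??????······██
??????????????
??????????????

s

??????????????
??????????????
??????????????
??????????????
?????████·████
?????████·████
?????█······██
?????█·★····██
?????█······██
?????·········
??????······██
??????????????
??????????????
??????????????

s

??????????????
??????????????
??????????????
?????████·████
?????████·████
?????█······██
?????█······██
?????█·★····██
?????·········
?????█······██
??????????????
??????????????
??????????????
??????????????

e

??????????????
??????????????
??????????????
????████·████?
????████·████?
????█······██?
????█······██?
????█··★···██?
????·········?
????█······██?
??????????????
??????????????
??????????????
??????????????

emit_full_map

████·████
████·████
█······██
█······██
█··★···██
·········
█······██
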